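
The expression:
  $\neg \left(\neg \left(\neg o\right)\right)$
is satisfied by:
  {o: False}


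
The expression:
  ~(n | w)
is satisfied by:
  {n: False, w: False}


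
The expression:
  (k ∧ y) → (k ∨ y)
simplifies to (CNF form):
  True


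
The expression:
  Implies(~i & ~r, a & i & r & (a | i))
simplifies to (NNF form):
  i | r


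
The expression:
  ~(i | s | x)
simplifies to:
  ~i & ~s & ~x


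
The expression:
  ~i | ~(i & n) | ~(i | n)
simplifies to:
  ~i | ~n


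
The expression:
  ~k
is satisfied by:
  {k: False}


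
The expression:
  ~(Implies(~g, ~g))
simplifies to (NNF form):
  False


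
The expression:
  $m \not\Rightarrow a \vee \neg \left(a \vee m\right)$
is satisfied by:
  {a: False}


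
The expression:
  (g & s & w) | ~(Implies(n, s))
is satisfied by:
  {w: True, n: True, g: True, s: False}
  {w: True, n: True, g: False, s: False}
  {n: True, g: True, w: False, s: False}
  {n: True, w: False, g: False, s: False}
  {w: True, s: True, n: True, g: True}
  {w: True, s: True, g: True, n: False}


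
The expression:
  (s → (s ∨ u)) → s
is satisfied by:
  {s: True}


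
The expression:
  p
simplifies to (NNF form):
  p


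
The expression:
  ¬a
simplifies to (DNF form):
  ¬a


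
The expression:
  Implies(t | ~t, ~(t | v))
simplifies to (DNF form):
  ~t & ~v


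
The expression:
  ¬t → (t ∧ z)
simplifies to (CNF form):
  t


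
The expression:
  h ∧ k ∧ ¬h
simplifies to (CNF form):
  False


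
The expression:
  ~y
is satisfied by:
  {y: False}


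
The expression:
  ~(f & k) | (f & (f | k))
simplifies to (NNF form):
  True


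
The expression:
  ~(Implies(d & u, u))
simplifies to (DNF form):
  False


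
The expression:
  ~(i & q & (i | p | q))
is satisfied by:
  {q: False, i: False}
  {i: True, q: False}
  {q: True, i: False}


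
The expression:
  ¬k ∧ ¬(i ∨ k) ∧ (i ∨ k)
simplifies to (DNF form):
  False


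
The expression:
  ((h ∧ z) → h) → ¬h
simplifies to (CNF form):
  ¬h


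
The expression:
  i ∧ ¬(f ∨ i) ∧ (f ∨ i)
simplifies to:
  False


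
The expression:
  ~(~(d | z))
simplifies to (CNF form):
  d | z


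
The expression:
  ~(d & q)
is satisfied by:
  {q: False, d: False}
  {d: True, q: False}
  {q: True, d: False}


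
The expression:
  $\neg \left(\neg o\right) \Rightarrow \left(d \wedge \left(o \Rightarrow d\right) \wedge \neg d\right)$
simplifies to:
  $\neg o$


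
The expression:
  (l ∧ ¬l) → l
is always true.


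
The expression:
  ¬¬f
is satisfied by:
  {f: True}


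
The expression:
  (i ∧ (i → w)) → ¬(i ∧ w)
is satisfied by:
  {w: False, i: False}
  {i: True, w: False}
  {w: True, i: False}


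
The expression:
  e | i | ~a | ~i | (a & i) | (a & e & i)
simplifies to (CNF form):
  True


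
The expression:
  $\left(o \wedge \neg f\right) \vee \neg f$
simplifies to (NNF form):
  $\neg f$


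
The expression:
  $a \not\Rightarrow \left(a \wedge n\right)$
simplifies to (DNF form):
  $a \wedge \neg n$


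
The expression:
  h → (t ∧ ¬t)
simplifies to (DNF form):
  ¬h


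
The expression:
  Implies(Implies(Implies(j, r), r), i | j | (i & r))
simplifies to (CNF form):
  i | j | ~r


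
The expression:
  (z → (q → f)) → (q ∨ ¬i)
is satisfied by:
  {q: True, i: False}
  {i: False, q: False}
  {i: True, q: True}


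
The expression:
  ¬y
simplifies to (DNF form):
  ¬y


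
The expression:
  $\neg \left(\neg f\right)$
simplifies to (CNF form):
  $f$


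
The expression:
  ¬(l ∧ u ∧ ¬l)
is always true.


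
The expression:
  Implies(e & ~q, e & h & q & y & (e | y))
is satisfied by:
  {q: True, e: False}
  {e: False, q: False}
  {e: True, q: True}


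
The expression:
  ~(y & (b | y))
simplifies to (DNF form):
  ~y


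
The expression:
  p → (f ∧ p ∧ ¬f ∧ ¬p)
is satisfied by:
  {p: False}


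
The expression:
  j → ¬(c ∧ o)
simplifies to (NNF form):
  ¬c ∨ ¬j ∨ ¬o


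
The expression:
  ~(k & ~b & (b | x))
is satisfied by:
  {b: True, k: False, x: False}
  {k: False, x: False, b: False}
  {b: True, x: True, k: False}
  {x: True, k: False, b: False}
  {b: True, k: True, x: False}
  {k: True, b: False, x: False}
  {b: True, x: True, k: True}


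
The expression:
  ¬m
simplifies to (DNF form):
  ¬m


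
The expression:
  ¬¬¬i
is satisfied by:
  {i: False}


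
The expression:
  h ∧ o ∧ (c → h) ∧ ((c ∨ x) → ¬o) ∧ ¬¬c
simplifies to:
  False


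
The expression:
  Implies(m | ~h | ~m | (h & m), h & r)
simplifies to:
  h & r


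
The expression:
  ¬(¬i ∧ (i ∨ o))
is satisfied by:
  {i: True, o: False}
  {o: False, i: False}
  {o: True, i: True}


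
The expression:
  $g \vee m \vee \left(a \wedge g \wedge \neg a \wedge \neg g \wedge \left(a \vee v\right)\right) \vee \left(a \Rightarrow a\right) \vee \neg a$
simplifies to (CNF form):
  $\text{True}$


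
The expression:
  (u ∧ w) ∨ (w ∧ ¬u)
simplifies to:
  w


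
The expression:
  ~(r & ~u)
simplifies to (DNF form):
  u | ~r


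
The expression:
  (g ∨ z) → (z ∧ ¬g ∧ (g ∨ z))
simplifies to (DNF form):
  ¬g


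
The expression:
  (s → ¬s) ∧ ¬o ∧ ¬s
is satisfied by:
  {o: False, s: False}


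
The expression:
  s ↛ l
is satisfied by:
  {s: True, l: False}


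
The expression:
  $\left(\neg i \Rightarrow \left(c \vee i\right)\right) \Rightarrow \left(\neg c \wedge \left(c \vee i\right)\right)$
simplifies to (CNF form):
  $\neg c$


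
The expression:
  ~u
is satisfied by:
  {u: False}


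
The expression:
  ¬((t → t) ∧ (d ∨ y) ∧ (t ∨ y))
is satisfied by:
  {y: False, t: False, d: False}
  {d: True, y: False, t: False}
  {t: True, y: False, d: False}


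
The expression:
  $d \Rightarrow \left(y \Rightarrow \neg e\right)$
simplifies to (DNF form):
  $\neg d \vee \neg e \vee \neg y$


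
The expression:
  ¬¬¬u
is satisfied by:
  {u: False}


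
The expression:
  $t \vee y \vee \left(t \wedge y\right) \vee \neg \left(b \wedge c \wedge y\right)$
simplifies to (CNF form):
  $\text{True}$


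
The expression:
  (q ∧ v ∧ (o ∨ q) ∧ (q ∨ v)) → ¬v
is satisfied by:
  {v: False, q: False}
  {q: True, v: False}
  {v: True, q: False}


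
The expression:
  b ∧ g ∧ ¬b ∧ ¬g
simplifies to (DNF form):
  False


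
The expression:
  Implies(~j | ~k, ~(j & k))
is always true.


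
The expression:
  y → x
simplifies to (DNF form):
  x ∨ ¬y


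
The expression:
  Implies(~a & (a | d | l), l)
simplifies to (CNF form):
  a | l | ~d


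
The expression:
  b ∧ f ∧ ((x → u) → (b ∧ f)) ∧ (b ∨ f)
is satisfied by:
  {b: True, f: True}


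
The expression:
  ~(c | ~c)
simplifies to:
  False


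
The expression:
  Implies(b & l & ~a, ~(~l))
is always true.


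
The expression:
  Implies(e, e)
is always true.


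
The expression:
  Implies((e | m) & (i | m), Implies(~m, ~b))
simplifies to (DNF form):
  m | ~b | ~e | ~i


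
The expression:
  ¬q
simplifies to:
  ¬q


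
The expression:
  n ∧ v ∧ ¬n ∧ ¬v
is never true.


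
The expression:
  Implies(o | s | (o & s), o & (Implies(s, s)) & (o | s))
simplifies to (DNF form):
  o | ~s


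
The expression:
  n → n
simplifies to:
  True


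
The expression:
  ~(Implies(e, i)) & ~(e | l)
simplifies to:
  False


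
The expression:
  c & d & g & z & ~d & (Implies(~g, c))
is never true.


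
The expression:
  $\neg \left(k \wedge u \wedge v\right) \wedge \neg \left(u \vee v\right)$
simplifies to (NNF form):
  $\neg u \wedge \neg v$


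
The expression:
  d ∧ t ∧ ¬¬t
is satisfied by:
  {t: True, d: True}


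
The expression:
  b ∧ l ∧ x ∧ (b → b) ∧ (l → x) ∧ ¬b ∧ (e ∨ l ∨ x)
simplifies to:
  False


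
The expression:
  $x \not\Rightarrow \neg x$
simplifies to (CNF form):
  $x$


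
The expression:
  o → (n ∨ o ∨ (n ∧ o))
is always true.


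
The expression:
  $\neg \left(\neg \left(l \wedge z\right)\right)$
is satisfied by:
  {z: True, l: True}


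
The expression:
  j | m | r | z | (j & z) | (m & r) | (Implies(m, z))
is always true.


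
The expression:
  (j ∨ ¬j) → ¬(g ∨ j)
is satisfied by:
  {g: False, j: False}


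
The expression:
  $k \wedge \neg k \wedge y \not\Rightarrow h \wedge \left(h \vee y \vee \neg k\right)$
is never true.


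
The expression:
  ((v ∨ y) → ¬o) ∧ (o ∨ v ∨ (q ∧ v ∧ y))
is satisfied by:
  {v: True, y: False, o: False}
  {v: True, y: True, o: False}
  {o: True, y: False, v: False}


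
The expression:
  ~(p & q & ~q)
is always true.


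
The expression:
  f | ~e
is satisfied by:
  {f: True, e: False}
  {e: False, f: False}
  {e: True, f: True}


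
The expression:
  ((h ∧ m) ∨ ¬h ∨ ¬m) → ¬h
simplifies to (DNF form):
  ¬h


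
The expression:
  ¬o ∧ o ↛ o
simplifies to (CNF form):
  False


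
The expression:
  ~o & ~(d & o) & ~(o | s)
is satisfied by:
  {o: False, s: False}


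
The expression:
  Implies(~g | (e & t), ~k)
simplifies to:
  ~k | (g & ~e) | (g & ~t)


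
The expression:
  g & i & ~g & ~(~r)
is never true.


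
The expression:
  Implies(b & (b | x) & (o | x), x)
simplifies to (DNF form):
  x | ~b | ~o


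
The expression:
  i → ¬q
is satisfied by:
  {q: False, i: False}
  {i: True, q: False}
  {q: True, i: False}


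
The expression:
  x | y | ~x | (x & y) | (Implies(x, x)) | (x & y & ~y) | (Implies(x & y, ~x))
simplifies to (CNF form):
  True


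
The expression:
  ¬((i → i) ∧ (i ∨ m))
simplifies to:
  ¬i ∧ ¬m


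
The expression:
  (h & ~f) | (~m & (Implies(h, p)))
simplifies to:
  (h & ~f) | (p & ~m) | (~h & ~m)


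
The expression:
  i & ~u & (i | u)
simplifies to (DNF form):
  i & ~u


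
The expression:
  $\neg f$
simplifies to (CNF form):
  $\neg f$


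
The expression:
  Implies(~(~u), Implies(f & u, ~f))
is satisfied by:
  {u: False, f: False}
  {f: True, u: False}
  {u: True, f: False}


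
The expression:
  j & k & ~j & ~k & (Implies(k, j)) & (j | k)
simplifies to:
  False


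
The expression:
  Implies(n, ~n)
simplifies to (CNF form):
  ~n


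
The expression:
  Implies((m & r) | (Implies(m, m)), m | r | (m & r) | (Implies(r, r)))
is always true.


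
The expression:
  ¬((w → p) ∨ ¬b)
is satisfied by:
  {w: True, b: True, p: False}


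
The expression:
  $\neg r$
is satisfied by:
  {r: False}


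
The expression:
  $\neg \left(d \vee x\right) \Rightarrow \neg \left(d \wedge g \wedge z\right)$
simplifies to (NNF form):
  $\text{True}$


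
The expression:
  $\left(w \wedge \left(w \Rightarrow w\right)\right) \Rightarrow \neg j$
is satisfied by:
  {w: False, j: False}
  {j: True, w: False}
  {w: True, j: False}


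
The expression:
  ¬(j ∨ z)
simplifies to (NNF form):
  ¬j ∧ ¬z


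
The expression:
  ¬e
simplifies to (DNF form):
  ¬e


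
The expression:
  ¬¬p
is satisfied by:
  {p: True}


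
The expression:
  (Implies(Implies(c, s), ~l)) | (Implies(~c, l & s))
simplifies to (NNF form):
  c | s | ~l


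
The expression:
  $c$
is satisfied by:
  {c: True}


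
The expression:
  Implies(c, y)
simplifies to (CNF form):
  y | ~c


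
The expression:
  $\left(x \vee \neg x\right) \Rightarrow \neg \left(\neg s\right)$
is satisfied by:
  {s: True}


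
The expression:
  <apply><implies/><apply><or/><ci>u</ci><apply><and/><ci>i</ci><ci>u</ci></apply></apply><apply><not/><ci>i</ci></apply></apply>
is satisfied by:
  {u: False, i: False}
  {i: True, u: False}
  {u: True, i: False}


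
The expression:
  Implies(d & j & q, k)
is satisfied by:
  {k: True, q: False, d: False, j: False}
  {j: False, q: False, k: False, d: False}
  {j: True, k: True, q: False, d: False}
  {j: True, q: False, k: False, d: False}
  {d: True, k: True, j: False, q: False}
  {d: True, j: False, q: False, k: False}
  {d: True, j: True, k: True, q: False}
  {d: True, j: True, q: False, k: False}
  {k: True, q: True, d: False, j: False}
  {q: True, d: False, k: False, j: False}
  {j: True, q: True, k: True, d: False}
  {j: True, q: True, d: False, k: False}
  {k: True, q: True, d: True, j: False}
  {q: True, d: True, j: False, k: False}
  {j: True, q: True, d: True, k: True}


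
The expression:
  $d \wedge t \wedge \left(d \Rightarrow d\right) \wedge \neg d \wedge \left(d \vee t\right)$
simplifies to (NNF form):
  $\text{False}$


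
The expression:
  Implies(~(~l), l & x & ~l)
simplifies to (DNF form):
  ~l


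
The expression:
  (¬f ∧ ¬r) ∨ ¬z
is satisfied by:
  {r: False, z: False, f: False}
  {f: True, r: False, z: False}
  {r: True, f: False, z: False}
  {f: True, r: True, z: False}
  {z: True, f: False, r: False}


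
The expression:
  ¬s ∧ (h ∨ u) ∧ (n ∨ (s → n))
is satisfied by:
  {u: True, h: True, s: False}
  {u: True, h: False, s: False}
  {h: True, u: False, s: False}


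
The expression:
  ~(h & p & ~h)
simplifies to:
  True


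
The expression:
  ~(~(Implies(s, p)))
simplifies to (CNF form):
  p | ~s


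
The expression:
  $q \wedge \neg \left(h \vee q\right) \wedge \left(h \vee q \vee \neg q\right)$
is never true.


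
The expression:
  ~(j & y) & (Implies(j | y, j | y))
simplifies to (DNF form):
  ~j | ~y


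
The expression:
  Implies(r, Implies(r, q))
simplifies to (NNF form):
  q | ~r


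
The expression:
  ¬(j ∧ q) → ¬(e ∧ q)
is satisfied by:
  {j: True, e: False, q: False}
  {j: False, e: False, q: False}
  {q: True, j: True, e: False}
  {q: True, j: False, e: False}
  {e: True, j: True, q: False}
  {e: True, j: False, q: False}
  {e: True, q: True, j: True}


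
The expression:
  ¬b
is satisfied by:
  {b: False}


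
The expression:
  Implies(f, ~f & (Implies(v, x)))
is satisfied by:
  {f: False}


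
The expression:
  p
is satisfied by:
  {p: True}


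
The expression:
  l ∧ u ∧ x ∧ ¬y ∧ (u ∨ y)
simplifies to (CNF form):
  l ∧ u ∧ x ∧ ¬y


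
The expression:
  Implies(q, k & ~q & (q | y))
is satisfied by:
  {q: False}


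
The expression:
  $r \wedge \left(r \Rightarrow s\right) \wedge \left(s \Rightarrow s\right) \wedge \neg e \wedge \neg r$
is never true.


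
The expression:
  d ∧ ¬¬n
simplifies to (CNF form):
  d ∧ n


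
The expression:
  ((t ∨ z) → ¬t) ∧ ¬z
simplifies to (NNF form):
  ¬t ∧ ¬z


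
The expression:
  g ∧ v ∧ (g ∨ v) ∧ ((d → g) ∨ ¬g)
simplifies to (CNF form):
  g ∧ v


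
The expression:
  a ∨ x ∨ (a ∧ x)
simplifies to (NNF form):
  a ∨ x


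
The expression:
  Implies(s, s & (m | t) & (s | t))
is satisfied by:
  {t: True, m: True, s: False}
  {t: True, s: False, m: False}
  {m: True, s: False, t: False}
  {m: False, s: False, t: False}
  {t: True, m: True, s: True}
  {t: True, s: True, m: False}
  {m: True, s: True, t: False}


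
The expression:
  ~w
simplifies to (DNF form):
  ~w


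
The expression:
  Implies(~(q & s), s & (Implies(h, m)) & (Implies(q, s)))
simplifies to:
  s & (m | q | ~h)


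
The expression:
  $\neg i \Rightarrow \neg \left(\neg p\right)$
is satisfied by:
  {i: True, p: True}
  {i: True, p: False}
  {p: True, i: False}


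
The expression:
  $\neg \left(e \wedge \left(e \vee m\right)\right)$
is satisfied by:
  {e: False}


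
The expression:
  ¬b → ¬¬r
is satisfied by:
  {r: True, b: True}
  {r: True, b: False}
  {b: True, r: False}


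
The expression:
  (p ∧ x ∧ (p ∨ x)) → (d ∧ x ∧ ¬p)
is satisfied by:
  {p: False, x: False}
  {x: True, p: False}
  {p: True, x: False}


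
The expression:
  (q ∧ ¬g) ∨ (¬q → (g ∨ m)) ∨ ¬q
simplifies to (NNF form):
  True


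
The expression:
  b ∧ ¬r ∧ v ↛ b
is never true.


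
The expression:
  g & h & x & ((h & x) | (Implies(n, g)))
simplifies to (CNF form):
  g & h & x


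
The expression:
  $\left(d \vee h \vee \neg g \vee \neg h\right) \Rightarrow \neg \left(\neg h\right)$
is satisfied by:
  {h: True}


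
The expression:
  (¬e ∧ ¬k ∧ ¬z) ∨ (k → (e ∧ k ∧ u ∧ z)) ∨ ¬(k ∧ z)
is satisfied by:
  {u: True, e: True, k: False, z: False}
  {u: True, e: False, k: False, z: False}
  {e: True, u: False, k: False, z: False}
  {u: False, e: False, k: False, z: False}
  {z: True, u: True, e: True, k: False}
  {z: True, u: True, e: False, k: False}
  {z: True, e: True, u: False, k: False}
  {z: True, e: False, u: False, k: False}
  {u: True, k: True, e: True, z: False}
  {u: True, k: True, e: False, z: False}
  {k: True, e: True, u: False, z: False}
  {k: True, u: False, e: False, z: False}
  {z: True, u: True, k: True, e: True}


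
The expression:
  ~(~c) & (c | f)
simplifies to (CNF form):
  c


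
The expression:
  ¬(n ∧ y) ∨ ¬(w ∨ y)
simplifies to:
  ¬n ∨ ¬y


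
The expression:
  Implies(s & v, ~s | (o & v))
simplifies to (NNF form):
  o | ~s | ~v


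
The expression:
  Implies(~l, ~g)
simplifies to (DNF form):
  l | ~g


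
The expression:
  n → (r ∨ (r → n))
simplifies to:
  True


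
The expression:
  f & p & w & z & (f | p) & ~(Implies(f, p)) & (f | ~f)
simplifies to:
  False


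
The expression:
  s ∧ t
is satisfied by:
  {t: True, s: True}


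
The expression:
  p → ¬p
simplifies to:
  ¬p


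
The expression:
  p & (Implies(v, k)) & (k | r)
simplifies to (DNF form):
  (k & p) | (k & p & r) | (k & p & ~v) | (p & r & ~v)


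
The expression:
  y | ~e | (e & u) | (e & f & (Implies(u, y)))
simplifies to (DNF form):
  f | u | y | ~e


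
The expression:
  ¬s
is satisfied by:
  {s: False}


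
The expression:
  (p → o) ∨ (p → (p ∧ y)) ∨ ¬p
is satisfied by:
  {y: True, o: True, p: False}
  {y: True, p: False, o: False}
  {o: True, p: False, y: False}
  {o: False, p: False, y: False}
  {y: True, o: True, p: True}
  {y: True, p: True, o: False}
  {o: True, p: True, y: False}


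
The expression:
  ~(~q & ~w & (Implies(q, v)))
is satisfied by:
  {q: True, w: True}
  {q: True, w: False}
  {w: True, q: False}


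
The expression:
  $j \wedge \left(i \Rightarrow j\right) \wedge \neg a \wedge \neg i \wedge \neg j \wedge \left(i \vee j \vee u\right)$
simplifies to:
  $\text{False}$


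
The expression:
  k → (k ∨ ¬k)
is always true.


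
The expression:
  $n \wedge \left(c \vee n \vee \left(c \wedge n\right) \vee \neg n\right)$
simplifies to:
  $n$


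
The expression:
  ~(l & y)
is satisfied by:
  {l: False, y: False}
  {y: True, l: False}
  {l: True, y: False}


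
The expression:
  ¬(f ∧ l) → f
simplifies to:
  f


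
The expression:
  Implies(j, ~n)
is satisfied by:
  {n: False, j: False}
  {j: True, n: False}
  {n: True, j: False}


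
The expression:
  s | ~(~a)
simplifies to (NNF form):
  a | s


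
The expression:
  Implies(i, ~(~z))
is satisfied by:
  {z: True, i: False}
  {i: False, z: False}
  {i: True, z: True}


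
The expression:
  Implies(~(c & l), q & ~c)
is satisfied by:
  {q: True, l: True, c: False}
  {q: True, c: False, l: False}
  {q: True, l: True, c: True}
  {l: True, c: True, q: False}


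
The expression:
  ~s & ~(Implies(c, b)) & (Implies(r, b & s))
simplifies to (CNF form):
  c & ~b & ~r & ~s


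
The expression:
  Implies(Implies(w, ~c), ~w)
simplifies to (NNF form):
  c | ~w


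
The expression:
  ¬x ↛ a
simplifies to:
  a ∨ ¬x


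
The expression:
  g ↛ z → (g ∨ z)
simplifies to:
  True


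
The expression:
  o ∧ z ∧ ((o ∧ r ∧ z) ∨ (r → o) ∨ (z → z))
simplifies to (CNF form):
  o ∧ z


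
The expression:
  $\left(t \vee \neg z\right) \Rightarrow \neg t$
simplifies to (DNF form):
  $\neg t$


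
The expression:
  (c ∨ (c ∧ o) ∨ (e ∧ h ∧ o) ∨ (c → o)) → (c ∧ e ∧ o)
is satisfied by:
  {c: True, e: True, o: True}


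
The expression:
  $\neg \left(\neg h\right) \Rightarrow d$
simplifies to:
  $d \vee \neg h$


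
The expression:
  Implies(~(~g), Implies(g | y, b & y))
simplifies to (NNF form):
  ~g | (b & y)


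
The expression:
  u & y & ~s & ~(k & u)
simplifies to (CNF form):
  u & y & ~k & ~s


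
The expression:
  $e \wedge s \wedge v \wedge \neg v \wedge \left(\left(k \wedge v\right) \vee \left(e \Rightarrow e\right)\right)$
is never true.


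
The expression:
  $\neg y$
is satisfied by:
  {y: False}


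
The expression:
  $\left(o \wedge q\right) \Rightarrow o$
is always true.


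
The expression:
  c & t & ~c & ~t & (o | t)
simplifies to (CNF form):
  False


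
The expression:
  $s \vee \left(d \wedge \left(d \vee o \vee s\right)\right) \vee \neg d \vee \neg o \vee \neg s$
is always true.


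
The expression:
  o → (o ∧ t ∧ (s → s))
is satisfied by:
  {t: True, o: False}
  {o: False, t: False}
  {o: True, t: True}


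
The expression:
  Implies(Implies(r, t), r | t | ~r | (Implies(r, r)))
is always true.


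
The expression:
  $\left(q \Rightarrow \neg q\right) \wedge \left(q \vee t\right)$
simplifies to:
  $t \wedge \neg q$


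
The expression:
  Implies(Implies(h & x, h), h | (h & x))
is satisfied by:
  {h: True}


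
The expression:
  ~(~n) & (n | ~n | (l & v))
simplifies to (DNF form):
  n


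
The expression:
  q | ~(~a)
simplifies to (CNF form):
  a | q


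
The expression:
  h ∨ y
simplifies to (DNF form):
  h ∨ y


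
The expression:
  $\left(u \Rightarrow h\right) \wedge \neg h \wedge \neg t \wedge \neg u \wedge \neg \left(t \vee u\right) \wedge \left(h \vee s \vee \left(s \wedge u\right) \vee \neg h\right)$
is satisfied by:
  {h: False, u: False, t: False}


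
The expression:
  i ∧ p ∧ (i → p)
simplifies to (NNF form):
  i ∧ p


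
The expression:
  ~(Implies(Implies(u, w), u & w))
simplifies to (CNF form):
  ~u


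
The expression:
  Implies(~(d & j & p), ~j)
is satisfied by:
  {d: True, p: True, j: False}
  {d: True, p: False, j: False}
  {p: True, d: False, j: False}
  {d: False, p: False, j: False}
  {j: True, d: True, p: True}


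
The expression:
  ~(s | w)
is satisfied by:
  {w: False, s: False}


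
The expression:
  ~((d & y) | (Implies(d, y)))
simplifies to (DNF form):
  d & ~y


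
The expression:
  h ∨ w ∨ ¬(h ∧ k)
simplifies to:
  True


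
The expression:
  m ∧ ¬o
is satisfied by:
  {m: True, o: False}


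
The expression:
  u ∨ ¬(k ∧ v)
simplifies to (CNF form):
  u ∨ ¬k ∨ ¬v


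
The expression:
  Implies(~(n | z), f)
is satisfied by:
  {n: True, z: True, f: True}
  {n: True, z: True, f: False}
  {n: True, f: True, z: False}
  {n: True, f: False, z: False}
  {z: True, f: True, n: False}
  {z: True, f: False, n: False}
  {f: True, z: False, n: False}


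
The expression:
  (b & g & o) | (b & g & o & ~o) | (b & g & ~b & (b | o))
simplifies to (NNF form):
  b & g & o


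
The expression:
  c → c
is always true.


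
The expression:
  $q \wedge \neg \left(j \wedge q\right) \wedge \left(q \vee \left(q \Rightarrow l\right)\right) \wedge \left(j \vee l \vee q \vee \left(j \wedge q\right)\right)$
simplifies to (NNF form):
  $q \wedge \neg j$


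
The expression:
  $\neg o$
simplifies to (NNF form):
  $\neg o$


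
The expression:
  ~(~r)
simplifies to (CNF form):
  r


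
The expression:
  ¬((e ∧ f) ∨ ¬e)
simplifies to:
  e ∧ ¬f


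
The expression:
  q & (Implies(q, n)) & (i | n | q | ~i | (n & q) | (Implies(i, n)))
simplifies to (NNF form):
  n & q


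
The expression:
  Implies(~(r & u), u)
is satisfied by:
  {u: True}


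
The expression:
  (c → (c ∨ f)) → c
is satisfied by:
  {c: True}


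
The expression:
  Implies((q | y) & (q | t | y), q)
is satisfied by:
  {q: True, y: False}
  {y: False, q: False}
  {y: True, q: True}


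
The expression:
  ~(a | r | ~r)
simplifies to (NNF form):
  False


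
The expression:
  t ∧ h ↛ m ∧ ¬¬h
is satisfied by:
  {t: True, h: True, m: False}


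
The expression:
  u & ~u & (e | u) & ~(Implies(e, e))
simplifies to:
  False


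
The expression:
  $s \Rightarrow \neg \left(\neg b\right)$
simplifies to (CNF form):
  $b \vee \neg s$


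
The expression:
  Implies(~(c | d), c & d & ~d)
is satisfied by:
  {d: True, c: True}
  {d: True, c: False}
  {c: True, d: False}


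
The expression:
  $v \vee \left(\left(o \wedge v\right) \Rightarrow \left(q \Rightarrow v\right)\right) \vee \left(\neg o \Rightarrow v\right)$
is always true.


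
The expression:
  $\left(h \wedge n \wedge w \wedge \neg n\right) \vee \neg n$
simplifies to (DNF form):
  $\neg n$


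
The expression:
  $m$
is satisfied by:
  {m: True}


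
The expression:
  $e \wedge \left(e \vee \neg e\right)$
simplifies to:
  $e$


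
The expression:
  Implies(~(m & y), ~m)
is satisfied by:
  {y: True, m: False}
  {m: False, y: False}
  {m: True, y: True}


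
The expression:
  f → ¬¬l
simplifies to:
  l ∨ ¬f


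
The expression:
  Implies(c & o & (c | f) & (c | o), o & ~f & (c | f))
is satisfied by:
  {c: False, o: False, f: False}
  {f: True, c: False, o: False}
  {o: True, c: False, f: False}
  {f: True, o: True, c: False}
  {c: True, f: False, o: False}
  {f: True, c: True, o: False}
  {o: True, c: True, f: False}


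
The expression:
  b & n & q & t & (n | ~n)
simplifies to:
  b & n & q & t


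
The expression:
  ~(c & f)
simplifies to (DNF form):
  ~c | ~f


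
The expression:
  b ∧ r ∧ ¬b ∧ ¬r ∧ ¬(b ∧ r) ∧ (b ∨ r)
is never true.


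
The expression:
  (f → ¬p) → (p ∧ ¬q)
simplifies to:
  p ∧ (f ∨ ¬q)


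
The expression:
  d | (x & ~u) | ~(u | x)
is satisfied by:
  {d: True, u: False}
  {u: False, d: False}
  {u: True, d: True}


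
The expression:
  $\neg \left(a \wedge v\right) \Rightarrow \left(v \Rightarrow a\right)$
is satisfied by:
  {a: True, v: False}
  {v: False, a: False}
  {v: True, a: True}


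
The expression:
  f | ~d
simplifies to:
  f | ~d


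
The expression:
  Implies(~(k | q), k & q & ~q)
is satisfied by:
  {k: True, q: True}
  {k: True, q: False}
  {q: True, k: False}


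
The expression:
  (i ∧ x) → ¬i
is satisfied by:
  {x: False, i: False}
  {i: True, x: False}
  {x: True, i: False}


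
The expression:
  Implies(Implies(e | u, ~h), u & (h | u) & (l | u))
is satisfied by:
  {u: True, h: True, e: True}
  {u: True, h: True, e: False}
  {u: True, e: True, h: False}
  {u: True, e: False, h: False}
  {h: True, e: True, u: False}


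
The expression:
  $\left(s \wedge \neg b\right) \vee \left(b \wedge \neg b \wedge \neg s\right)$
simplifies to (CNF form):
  $s \wedge \neg b$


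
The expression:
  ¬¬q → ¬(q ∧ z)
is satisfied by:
  {q: False, z: False}
  {z: True, q: False}
  {q: True, z: False}


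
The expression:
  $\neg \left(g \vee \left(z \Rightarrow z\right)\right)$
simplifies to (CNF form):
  $\text{False}$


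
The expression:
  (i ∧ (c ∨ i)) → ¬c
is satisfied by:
  {c: False, i: False}
  {i: True, c: False}
  {c: True, i: False}


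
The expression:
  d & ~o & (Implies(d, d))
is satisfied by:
  {d: True, o: False}


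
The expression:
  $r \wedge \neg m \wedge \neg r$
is never true.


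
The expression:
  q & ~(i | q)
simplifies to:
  False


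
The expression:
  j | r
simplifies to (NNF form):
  j | r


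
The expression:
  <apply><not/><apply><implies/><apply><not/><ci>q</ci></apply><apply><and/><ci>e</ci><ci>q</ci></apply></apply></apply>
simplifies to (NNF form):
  <apply><not/><ci>q</ci></apply>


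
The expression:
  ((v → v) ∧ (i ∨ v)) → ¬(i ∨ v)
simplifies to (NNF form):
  ¬i ∧ ¬v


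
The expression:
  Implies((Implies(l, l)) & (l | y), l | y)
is always true.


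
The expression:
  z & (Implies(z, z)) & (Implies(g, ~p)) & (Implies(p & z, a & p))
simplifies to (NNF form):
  z & (a | ~p) & (~g | ~p)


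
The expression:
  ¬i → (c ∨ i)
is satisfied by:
  {i: True, c: True}
  {i: True, c: False}
  {c: True, i: False}


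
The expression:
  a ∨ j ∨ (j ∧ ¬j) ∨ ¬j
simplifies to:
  True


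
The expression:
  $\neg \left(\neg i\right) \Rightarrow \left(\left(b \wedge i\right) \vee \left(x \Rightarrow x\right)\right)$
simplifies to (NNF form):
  $\text{True}$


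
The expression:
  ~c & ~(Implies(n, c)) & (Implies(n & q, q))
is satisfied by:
  {n: True, c: False}


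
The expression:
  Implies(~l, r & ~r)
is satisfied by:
  {l: True}


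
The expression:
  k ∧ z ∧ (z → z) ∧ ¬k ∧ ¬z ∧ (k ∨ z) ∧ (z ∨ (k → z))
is never true.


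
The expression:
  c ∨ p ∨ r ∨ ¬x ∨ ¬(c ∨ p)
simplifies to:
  True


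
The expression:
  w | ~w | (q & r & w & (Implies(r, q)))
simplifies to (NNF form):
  True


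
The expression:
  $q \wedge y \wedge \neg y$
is never true.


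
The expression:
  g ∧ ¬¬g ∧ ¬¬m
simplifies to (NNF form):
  g ∧ m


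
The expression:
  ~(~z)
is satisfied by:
  {z: True}


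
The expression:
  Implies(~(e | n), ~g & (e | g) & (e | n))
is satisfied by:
  {n: True, e: True}
  {n: True, e: False}
  {e: True, n: False}


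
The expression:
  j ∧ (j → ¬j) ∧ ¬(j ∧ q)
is never true.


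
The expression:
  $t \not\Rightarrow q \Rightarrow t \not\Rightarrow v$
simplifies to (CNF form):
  $q \vee \neg t \vee \neg v$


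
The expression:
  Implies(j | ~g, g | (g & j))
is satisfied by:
  {g: True}


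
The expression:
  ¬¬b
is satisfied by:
  {b: True}


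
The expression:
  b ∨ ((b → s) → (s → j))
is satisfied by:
  {j: True, b: True, s: False}
  {j: True, s: False, b: False}
  {b: True, s: False, j: False}
  {b: False, s: False, j: False}
  {j: True, b: True, s: True}
  {j: True, s: True, b: False}
  {b: True, s: True, j: False}


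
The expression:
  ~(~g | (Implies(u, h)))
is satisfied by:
  {u: True, g: True, h: False}


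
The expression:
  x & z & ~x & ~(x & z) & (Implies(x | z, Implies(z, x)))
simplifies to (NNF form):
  False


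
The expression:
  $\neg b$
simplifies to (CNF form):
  $\neg b$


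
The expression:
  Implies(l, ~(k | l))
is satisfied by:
  {l: False}


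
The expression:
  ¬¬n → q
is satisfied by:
  {q: True, n: False}
  {n: False, q: False}
  {n: True, q: True}


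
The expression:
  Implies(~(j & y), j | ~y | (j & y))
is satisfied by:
  {j: True, y: False}
  {y: False, j: False}
  {y: True, j: True}


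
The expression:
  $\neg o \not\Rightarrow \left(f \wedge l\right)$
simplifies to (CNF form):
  $\neg o \wedge \left(\neg f \vee \neg l\right)$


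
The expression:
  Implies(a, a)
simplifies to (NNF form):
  True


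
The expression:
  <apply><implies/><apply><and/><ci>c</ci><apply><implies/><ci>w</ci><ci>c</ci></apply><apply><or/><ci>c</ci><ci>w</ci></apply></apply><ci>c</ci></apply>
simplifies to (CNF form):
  <true/>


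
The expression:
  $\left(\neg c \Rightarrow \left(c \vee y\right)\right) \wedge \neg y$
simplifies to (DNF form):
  $c \wedge \neg y$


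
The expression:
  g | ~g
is always true.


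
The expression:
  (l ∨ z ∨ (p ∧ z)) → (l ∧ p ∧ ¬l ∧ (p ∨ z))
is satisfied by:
  {z: False, l: False}


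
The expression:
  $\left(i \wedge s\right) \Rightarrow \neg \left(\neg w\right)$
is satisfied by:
  {w: True, s: False, i: False}
  {s: False, i: False, w: False}
  {i: True, w: True, s: False}
  {i: True, s: False, w: False}
  {w: True, s: True, i: False}
  {s: True, w: False, i: False}
  {i: True, s: True, w: True}


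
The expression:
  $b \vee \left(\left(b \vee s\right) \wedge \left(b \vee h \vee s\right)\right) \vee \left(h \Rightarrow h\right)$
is always true.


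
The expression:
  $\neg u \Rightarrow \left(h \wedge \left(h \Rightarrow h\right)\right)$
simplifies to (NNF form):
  $h \vee u$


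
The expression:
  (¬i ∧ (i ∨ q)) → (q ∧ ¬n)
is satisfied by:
  {i: True, q: False, n: False}
  {q: False, n: False, i: False}
  {i: True, n: True, q: False}
  {n: True, q: False, i: False}
  {i: True, q: True, n: False}
  {q: True, i: False, n: False}
  {i: True, n: True, q: True}


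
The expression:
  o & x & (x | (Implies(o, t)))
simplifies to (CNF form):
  o & x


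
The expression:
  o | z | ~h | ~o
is always true.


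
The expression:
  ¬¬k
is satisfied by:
  {k: True}


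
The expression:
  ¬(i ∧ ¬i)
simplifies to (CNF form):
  True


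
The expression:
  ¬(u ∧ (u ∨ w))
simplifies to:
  ¬u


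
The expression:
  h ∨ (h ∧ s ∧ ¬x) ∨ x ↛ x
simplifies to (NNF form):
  h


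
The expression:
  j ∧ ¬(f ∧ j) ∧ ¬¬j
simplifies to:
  j ∧ ¬f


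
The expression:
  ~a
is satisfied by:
  {a: False}


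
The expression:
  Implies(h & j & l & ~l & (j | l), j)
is always true.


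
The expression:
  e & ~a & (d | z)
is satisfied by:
  {d: True, z: True, e: True, a: False}
  {d: True, e: True, z: False, a: False}
  {z: True, e: True, d: False, a: False}


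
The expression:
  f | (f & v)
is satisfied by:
  {f: True}


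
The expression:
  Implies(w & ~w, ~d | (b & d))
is always true.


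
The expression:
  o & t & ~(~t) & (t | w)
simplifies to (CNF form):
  o & t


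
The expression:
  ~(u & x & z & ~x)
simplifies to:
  True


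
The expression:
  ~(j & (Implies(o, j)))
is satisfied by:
  {j: False}


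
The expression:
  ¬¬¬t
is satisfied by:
  {t: False}


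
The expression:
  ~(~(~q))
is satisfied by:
  {q: False}


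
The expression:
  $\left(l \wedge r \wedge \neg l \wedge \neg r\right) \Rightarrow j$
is always true.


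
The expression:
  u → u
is always true.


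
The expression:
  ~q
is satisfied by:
  {q: False}


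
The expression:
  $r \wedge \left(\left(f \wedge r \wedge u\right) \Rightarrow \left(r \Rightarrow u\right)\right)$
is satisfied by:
  {r: True}


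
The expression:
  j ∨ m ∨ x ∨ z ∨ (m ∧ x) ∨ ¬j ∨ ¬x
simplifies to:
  True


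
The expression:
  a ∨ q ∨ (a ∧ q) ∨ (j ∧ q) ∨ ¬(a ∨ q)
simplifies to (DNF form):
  True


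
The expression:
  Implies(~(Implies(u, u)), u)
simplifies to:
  True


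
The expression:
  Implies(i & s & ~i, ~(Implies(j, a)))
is always true.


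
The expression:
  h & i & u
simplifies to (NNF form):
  h & i & u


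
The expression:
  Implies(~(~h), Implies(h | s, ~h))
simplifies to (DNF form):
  ~h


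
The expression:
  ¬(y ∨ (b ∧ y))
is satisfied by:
  {y: False}


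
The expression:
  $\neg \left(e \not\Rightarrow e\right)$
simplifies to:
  $\text{True}$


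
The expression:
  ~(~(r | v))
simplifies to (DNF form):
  r | v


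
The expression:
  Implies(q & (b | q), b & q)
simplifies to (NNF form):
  b | ~q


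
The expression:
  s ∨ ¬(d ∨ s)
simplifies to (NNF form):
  s ∨ ¬d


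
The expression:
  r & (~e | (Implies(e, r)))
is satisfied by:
  {r: True}


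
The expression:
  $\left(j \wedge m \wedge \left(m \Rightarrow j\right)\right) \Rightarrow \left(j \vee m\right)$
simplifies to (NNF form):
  $\text{True}$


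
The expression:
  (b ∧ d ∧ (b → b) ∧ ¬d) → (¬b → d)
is always true.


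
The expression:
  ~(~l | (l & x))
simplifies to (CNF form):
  l & ~x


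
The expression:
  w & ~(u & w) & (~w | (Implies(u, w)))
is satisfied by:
  {w: True, u: False}


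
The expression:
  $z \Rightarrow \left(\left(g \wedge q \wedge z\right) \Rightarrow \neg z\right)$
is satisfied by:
  {g: False, q: False, z: False}
  {z: True, g: False, q: False}
  {q: True, g: False, z: False}
  {z: True, q: True, g: False}
  {g: True, z: False, q: False}
  {z: True, g: True, q: False}
  {q: True, g: True, z: False}


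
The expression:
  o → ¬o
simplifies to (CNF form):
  ¬o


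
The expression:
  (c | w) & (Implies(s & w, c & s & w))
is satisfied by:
  {c: True, w: True, s: False}
  {c: True, s: False, w: False}
  {c: True, w: True, s: True}
  {c: True, s: True, w: False}
  {w: True, s: False, c: False}


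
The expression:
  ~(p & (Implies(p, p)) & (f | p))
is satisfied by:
  {p: False}


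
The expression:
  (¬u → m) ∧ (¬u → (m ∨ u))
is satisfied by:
  {m: True, u: True}
  {m: True, u: False}
  {u: True, m: False}


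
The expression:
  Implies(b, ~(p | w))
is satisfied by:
  {p: False, b: False, w: False}
  {w: True, p: False, b: False}
  {p: True, w: False, b: False}
  {w: True, p: True, b: False}
  {b: True, w: False, p: False}


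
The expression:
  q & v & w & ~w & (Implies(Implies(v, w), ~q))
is never true.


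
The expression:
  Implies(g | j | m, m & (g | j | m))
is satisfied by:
  {m: True, j: False, g: False}
  {m: True, g: True, j: False}
  {m: True, j: True, g: False}
  {m: True, g: True, j: True}
  {g: False, j: False, m: False}


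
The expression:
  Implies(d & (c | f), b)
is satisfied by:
  {b: True, f: False, c: False, d: False}
  {b: True, c: True, f: False, d: False}
  {b: True, f: True, c: False, d: False}
  {b: True, c: True, f: True, d: False}
  {b: False, f: False, c: False, d: False}
  {c: True, b: False, f: False, d: False}
  {f: True, b: False, c: False, d: False}
  {c: True, f: True, b: False, d: False}
  {d: True, b: True, f: False, c: False}
  {d: True, c: True, b: True, f: False}
  {d: True, b: True, f: True, c: False}
  {d: True, c: True, b: True, f: True}
  {d: True, b: False, f: False, c: False}


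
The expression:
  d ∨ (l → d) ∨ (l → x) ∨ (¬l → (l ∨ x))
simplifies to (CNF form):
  True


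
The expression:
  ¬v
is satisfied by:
  {v: False}


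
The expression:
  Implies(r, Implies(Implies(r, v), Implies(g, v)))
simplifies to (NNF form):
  True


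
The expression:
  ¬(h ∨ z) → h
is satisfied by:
  {z: True, h: True}
  {z: True, h: False}
  {h: True, z: False}


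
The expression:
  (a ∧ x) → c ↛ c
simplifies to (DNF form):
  ¬a ∨ ¬x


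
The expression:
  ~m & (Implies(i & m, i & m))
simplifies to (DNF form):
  ~m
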